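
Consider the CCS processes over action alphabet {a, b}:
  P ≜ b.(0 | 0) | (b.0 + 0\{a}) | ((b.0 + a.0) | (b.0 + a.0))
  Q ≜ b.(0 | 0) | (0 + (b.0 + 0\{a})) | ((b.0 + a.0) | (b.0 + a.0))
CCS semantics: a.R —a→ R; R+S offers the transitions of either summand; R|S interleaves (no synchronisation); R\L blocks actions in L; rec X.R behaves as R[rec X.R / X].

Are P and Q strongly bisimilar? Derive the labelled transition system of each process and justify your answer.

YES

Reachable graph of P (16 states):
  p0 = b.(0 | 0) | (b.0 + 0\{a}) | ((b.0 + a.0) | (b.0 + a.0)) ⊢ =a=> p1, =a=> p2, =b=> p1, =b=> p2, =b=> p3, =b=> p4
  p1 = b.(0 | 0) | (b.0 + 0\{a}) | ((b.0 + a.0) | 0) ⊢ =a=> p5, =b=> p5, =b=> p6, =b=> p7
  p2 = b.(0 | 0) | (b.0 + 0\{a}) | (0 | (b.0 + a.0)) ⊢ =a=> p5, =b=> p5, =b=> p8, =b=> p9
  p3 = 0 | 0 | (b.0 + 0\{a}) | ((b.0 + a.0) | (b.0 + a.0)) ⊢ =a=> p6, =a=> p8, =b=> p10, =b=> p6, =b=> p8
  p4 = b.(0 | 0) | 0 | ((b.0 + a.0) | (b.0 + a.0)) ⊢ =a=> p7, =a=> p9, =b=> p10, =b=> p7, =b=> p9
  p5 = b.(0 | 0) | (b.0 + 0\{a}) | (0 | 0) ⊢ =b=> p11, =b=> p12
  p6 = 0 | 0 | (b.0 + 0\{a}) | ((b.0 + a.0) | 0) ⊢ =a=> p11, =b=> p11, =b=> p13
  p7 = b.(0 | 0) | 0 | ((b.0 + a.0) | 0) ⊢ =a=> p12, =b=> p12, =b=> p13
  p8 = 0 | 0 | (b.0 + 0\{a}) | (0 | (b.0 + a.0)) ⊢ =a=> p11, =b=> p11, =b=> p14
  p9 = b.(0 | 0) | 0 | (0 | (b.0 + a.0)) ⊢ =a=> p12, =b=> p12, =b=> p14
  p10 = 0 | 0 | 0 | ((b.0 + a.0) | (b.0 + a.0)) ⊢ =a=> p13, =a=> p14, =b=> p13, =b=> p14
  p11 = 0 | 0 | (b.0 + 0\{a}) | (0 | 0) ⊢ =b=> p15
  p12 = b.(0 | 0) | 0 | (0 | 0) ⊢ =b=> p15
  p13 = 0 | 0 | 0 | ((b.0 + a.0) | 0) ⊢ =a=> p15, =b=> p15
  p14 = 0 | 0 | 0 | (0 | (b.0 + a.0)) ⊢ =a=> p15, =b=> p15
  p15 = 0 | 0 | 0 | (0 | 0) ⊢ (no moves)
Reachable graph of Q (16 states):
  q0 = b.(0 | 0) | (0 + (b.0 + 0\{a})) | ((b.0 + a.0) | (b.0 + a.0)) ⊢ =a=> q1, =a=> q2, =b=> q1, =b=> q2, =b=> q3, =b=> q4
  q1 = b.(0 | 0) | (0 + (b.0 + 0\{a})) | ((b.0 + a.0) | 0) ⊢ =a=> q5, =b=> q5, =b=> q6, =b=> q7
  q2 = b.(0 | 0) | (0 + (b.0 + 0\{a})) | (0 | (b.0 + a.0)) ⊢ =a=> q5, =b=> q5, =b=> q8, =b=> q9
  q3 = 0 | 0 | (0 + (b.0 + 0\{a})) | ((b.0 + a.0) | (b.0 + a.0)) ⊢ =a=> q6, =a=> q8, =b=> q10, =b=> q6, =b=> q8
  q4 = b.(0 | 0) | 0 | ((b.0 + a.0) | (b.0 + a.0)) ⊢ =a=> q7, =a=> q9, =b=> q10, =b=> q7, =b=> q9
  q5 = b.(0 | 0) | (0 + (b.0 + 0\{a})) | (0 | 0) ⊢ =b=> q11, =b=> q12
  q6 = 0 | 0 | (0 + (b.0 + 0\{a})) | ((b.0 + a.0) | 0) ⊢ =a=> q11, =b=> q11, =b=> q13
  q7 = b.(0 | 0) | 0 | ((b.0 + a.0) | 0) ⊢ =a=> q12, =b=> q12, =b=> q13
  q8 = 0 | 0 | (0 + (b.0 + 0\{a})) | (0 | (b.0 + a.0)) ⊢ =a=> q11, =b=> q11, =b=> q14
  q9 = b.(0 | 0) | 0 | (0 | (b.0 + a.0)) ⊢ =a=> q12, =b=> q12, =b=> q14
  q10 = 0 | 0 | 0 | ((b.0 + a.0) | (b.0 + a.0)) ⊢ =a=> q13, =a=> q14, =b=> q13, =b=> q14
  q11 = 0 | 0 | (0 + (b.0 + 0\{a})) | (0 | 0) ⊢ =b=> q15
  q12 = b.(0 | 0) | 0 | (0 | 0) ⊢ =b=> q15
  q13 = 0 | 0 | 0 | ((b.0 + a.0) | 0) ⊢ =a=> q15, =b=> q15
  q14 = 0 | 0 | 0 | (0 | (b.0 + a.0)) ⊢ =a=> q15, =b=> q15
  q15 = 0 | 0 | 0 | (0 | 0) ⊢ (no moves)
Bisimilarity quotient blocks:
  B0 = {p0, q0}
  B1 = {p3, p4, q3, q4}
  B2 = {p6, p7, p8, p9, q6, q7, q8, q9}
  B3 = {p11, p12, q11, q12}
  B4 = {p15, q15}
  B5 = {p13, p14, q13, q14}
  B6 = {p10, q10}
  B7 = {p1, p2, q1, q2}
  B8 = {p5, q5}
p0 ∈ B0, q0 ∈ B0 → same block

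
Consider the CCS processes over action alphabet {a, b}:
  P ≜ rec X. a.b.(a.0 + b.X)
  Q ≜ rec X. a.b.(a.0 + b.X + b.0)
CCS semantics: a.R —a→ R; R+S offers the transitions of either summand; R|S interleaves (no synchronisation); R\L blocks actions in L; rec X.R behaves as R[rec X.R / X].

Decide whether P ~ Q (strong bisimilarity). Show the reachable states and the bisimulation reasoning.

LTS(P): 4 reachable states
  s0 = rec X. a.b.(a.0 + b.X) :: ··a··> s1
  s1 = b.(a.0 + b.(rec X. a.b.(a.0 + b.X))) :: ··b··> s2
  s2 = a.0 + b.(rec X. a.b.(a.0 + b.X)) :: ··a··> s3, ··b··> s0
  s3 = 0 :: deadlocked
LTS(Q): 4 reachable states
  t0 = rec X. a.b.(a.0 + b.X + b.0) :: ··a··> t1
  t1 = b.(a.0 + b.(rec X. a.b.(a.0 + b.X + b.0)) + b.0) :: ··b··> t2
  t2 = a.0 + b.(rec X. a.b.(a.0 + b.X + b.0)) + b.0 :: ··a··> t3, ··b··> t0, ··b··> t3
  t3 = 0 :: deadlocked
Coarsest stable partition (strong bisimilarity classes):
  B0 = {s0}
  B1 = {s1}
  B2 = {s2}
  B3 = {s3, t3}
  B4 = {t0}
  B5 = {t1}
  B6 = {t2}
s0 ∈ B0, t0 ∈ B4 → different blocks

NO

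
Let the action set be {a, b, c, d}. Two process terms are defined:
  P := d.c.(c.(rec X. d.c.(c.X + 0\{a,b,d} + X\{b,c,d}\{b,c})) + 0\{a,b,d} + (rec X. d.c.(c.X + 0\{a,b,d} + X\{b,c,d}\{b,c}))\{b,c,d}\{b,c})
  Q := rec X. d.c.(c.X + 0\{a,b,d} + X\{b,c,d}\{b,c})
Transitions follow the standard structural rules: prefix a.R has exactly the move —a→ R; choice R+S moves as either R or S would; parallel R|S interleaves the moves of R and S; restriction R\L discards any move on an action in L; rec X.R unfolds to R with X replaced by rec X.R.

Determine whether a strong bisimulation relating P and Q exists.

P's transition system — 4 states:
  p0 = d.c.(c.(rec X. d.c.(c.X + 0\{a,b,d} + X\{b,c,d}\{b,c})) + 0\{a,b,d} + (rec X. d.c.(c.X + 0\{a,b,d} + X\{b,c,d}\{b,c}))\{b,c,d}\{b,c}) | --d--▸ p1
  p1 = c.(c.(rec X. d.c.(c.X + 0\{a,b,d} + X\{b,c,d}\{b,c})) + 0\{a,b,d} + (rec X. d.c.(c.X + 0\{a,b,d} + X\{b,c,d}\{b,c}))\{b,c,d}\{b,c}) | --c--▸ p2
  p2 = c.(rec X. d.c.(c.X + 0\{a,b,d} + X\{b,c,d}\{b,c})) + 0\{a,b,d} + (rec X. d.c.(c.X + 0\{a,b,d} + X\{b,c,d}\{b,c}))\{b,c,d}\{b,c} | --c--▸ p3
  p3 = rec X. d.c.(c.X + 0\{a,b,d} + X\{b,c,d}\{b,c}) | --d--▸ p1
Q's transition system — 3 states:
  q0 = rec X. d.c.(c.X + 0\{a,b,d} + X\{b,c,d}\{b,c}) | --d--▸ q1
  q1 = c.(c.(rec X. d.c.(c.X + 0\{a,b,d} + X\{b,c,d}\{b,c})) + 0\{a,b,d} + (rec X. d.c.(c.X + 0\{a,b,d} + X\{b,c,d}\{b,c}))\{b,c,d}\{b,c}) | --c--▸ q2
  q2 = c.(rec X. d.c.(c.X + 0\{a,b,d} + X\{b,c,d}\{b,c})) + 0\{a,b,d} + (rec X. d.c.(c.X + 0\{a,b,d} + X\{b,c,d}\{b,c}))\{b,c,d}\{b,c} | --c--▸ q0
Partition-refinement fixed point:
  B0 = {p0, p3, q0}
  B1 = {p1, q1}
  B2 = {p2, q2}
p0 ∈ B0, q0 ∈ B0 → same block

bisimilar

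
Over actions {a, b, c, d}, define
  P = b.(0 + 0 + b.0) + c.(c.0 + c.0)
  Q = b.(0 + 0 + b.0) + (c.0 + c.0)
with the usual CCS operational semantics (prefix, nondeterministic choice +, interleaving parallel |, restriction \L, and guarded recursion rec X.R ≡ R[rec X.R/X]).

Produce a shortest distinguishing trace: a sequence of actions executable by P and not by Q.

cc

LTS(P): 4 reachable states
  p0 = b.(0 + 0 + b.0) + c.(c.0 + c.0) ⊢ =b=> p1, =c=> p2
  p1 = 0 + 0 + b.0 ⊢ =b=> p3
  p2 = c.0 + c.0 ⊢ =c=> p3
  p3 = 0 ⊢ (no moves)
LTS(Q): 3 reachable states
  q0 = b.(0 + 0 + b.0) + (c.0 + c.0) ⊢ =b=> q1, =c=> q2
  q1 = 0 + 0 + b.0 ⊢ =b=> q2
  q2 = 0 ⊢ (no moves)
Executing cc from P (initial set {p0}):
  step 1 (c): {p2}
  step 2 (c): {p3}
  ✓ P
Executing cc from Q (initial set {q0}):
  step 1 (c): {q2}
  step 2 (c): ∅  — Q cannot continue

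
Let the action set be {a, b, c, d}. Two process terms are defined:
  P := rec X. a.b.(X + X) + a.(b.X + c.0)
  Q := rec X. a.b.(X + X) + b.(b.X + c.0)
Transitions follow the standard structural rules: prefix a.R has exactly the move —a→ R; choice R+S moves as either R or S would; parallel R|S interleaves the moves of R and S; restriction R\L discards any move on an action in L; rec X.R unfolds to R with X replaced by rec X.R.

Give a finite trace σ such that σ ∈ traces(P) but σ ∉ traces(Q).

ac

P's transition system — 5 states:
  m0 = rec X. a.b.(X + X) + a.(b.X + c.0) | --a--▸ m1, --a--▸ m2
  m1 = b.((rec X. a.b.(X + X) + a.(b.X + c.0)) + (rec X. a.b.(X + X) + a.(b.X + c.0))) | --b--▸ m3
  m2 = b.(rec X. a.b.(X + X) + a.(b.X + c.0)) + c.0 | --b--▸ m0, --c--▸ m4
  m3 = (rec X. a.b.(X + X) + a.(b.X + c.0)) + (rec X. a.b.(X + X) + a.(b.X + c.0)) | --a--▸ m1, --a--▸ m2
  m4 = 0 | ∅
Q's transition system — 5 states:
  n0 = rec X. a.b.(X + X) + b.(b.X + c.0) | --a--▸ n1, --b--▸ n2
  n1 = b.((rec X. a.b.(X + X) + b.(b.X + c.0)) + (rec X. a.b.(X + X) + b.(b.X + c.0))) | --b--▸ n3
  n2 = b.(rec X. a.b.(X + X) + b.(b.X + c.0)) + c.0 | --b--▸ n0, --c--▸ n4
  n3 = (rec X. a.b.(X + X) + b.(b.X + c.0)) + (rec X. a.b.(X + X) + b.(b.X + c.0)) | --a--▸ n1, --b--▸ n2
  n4 = 0 | ∅
Trace ⟨ac⟩ through P, begin at {m0}:
  after a @ step 1: {m1, m2}
  after c @ step 2: {m4}
  ✓ P
Trace ⟨ac⟩ through Q, begin at {n0}:
  after a @ step 1: {n1}
  after c @ step 2: ∅ (Q stuck)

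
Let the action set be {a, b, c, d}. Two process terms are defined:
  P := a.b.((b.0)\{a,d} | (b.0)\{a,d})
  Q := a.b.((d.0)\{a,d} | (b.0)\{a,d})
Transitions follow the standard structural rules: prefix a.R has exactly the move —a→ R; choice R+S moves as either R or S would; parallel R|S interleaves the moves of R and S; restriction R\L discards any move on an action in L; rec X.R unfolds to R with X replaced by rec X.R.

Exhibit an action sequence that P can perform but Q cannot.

Reachable graph of P (6 states):
  s0 = a.b.((b.0)\{a,d} | (b.0)\{a,d}) → -a-> s1
  s1 = b.((b.0)\{a,d} | (b.0)\{a,d}) → -b-> s2
  s2 = (b.0)\{a,d} | (b.0)\{a,d} → -b-> s3, -b-> s4
  s3 = (b.0)\{a,d} | 0\{a,d} → -b-> s5
  s4 = 0\{a,d} | (b.0)\{a,d} → -b-> s5
  s5 = 0\{a,d} | 0\{a,d} → (no moves)
Reachable graph of Q (4 states):
  t0 = a.b.((d.0)\{a,d} | (b.0)\{a,d}) → -a-> t1
  t1 = b.((d.0)\{a,d} | (b.0)\{a,d}) → -b-> t2
  t2 = (d.0)\{a,d} | (b.0)\{a,d} → -b-> t3
  t3 = (d.0)\{a,d} | 0\{a,d} → (no moves)
Trace ⟨abbb⟩ through P, begin at {s0}:
  [1] a ⇒ {s1}
  [2] b ⇒ {s2}
  [3] b ⇒ {s3, s4}
  [4] b ⇒ {s5}
  — P admits the full trace.
Trace ⟨abbb⟩ through Q, begin at {t0}:
  [1] a ⇒ {t1}
  [2] b ⇒ {t2}
  [3] b ⇒ {t3}
  [4] b ⇒ ∅ (Q stuck)

abbb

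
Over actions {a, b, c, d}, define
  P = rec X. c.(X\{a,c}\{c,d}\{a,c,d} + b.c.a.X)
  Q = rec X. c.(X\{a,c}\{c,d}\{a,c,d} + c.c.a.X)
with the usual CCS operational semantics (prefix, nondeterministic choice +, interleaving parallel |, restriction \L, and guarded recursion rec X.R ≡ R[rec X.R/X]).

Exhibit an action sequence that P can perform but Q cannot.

LTS(P): 4 reachable states
  p0 = rec X. c.(X\{a,c}\{c,d}\{a,c,d} + b.c.a.X) | —c→ p1
  p1 = (rec X. c.(X\{a,c}\{c,d}\{a,c,d} + b.c.a.X))\{a,c}\{c,d}\{a,c,d} + b.c.a.(rec X. c.(X\{a,c}\{c,d}\{a,c,d} + b.c.a.X)) | —b→ p2
  p2 = c.a.(rec X. c.(X\{a,c}\{c,d}\{a,c,d} + b.c.a.X)) | —c→ p3
  p3 = a.(rec X. c.(X\{a,c}\{c,d}\{a,c,d} + b.c.a.X)) | —a→ p0
LTS(Q): 4 reachable states
  q0 = rec X. c.(X\{a,c}\{c,d}\{a,c,d} + c.c.a.X) | —c→ q1
  q1 = (rec X. c.(X\{a,c}\{c,d}\{a,c,d} + c.c.a.X))\{a,c}\{c,d}\{a,c,d} + c.c.a.(rec X. c.(X\{a,c}\{c,d}\{a,c,d} + c.c.a.X)) | —c→ q2
  q2 = c.a.(rec X. c.(X\{a,c}\{c,d}\{a,c,d} + c.c.a.X)) | —c→ q3
  q3 = a.(rec X. c.(X\{a,c}\{c,d}\{a,c,d} + c.c.a.X)) | —a→ q0
Executing cb from P (initial set {p0}):
  step 1 (c): {p1}
  step 2 (b): {p2}
  — P admits the full trace.
Executing cb from Q (initial set {q0}):
  step 1 (c): {q1}
  step 2 (b): ∅ (Q stuck)

cb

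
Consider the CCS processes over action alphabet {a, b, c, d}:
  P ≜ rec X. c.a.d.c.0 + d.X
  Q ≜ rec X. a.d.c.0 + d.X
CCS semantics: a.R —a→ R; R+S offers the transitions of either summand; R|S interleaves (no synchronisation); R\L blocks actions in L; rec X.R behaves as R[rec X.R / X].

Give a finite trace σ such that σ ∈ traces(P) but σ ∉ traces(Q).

P's transition system — 5 states:
  p0 = rec X. c.a.d.c.0 + d.X ⊢ ··c··> p1, ··d··> p0
  p1 = a.d.c.0 ⊢ ··a··> p2
  p2 = d.c.0 ⊢ ··d··> p3
  p3 = c.0 ⊢ ··c··> p4
  p4 = 0 ⊢ stopped
Q's transition system — 4 states:
  q0 = rec X. a.d.c.0 + d.X ⊢ ··a··> q1, ··d··> q0
  q1 = d.c.0 ⊢ ··d··> q2
  q2 = c.0 ⊢ ··c··> q3
  q3 = 0 ⊢ stopped
Executing c from P (initial set {p0}):
  [1] c ⇒ {p1}
  ✓ P
Executing c from Q (initial set {q0}):
  [1] c ⇒ ∅ (Q stuck)

c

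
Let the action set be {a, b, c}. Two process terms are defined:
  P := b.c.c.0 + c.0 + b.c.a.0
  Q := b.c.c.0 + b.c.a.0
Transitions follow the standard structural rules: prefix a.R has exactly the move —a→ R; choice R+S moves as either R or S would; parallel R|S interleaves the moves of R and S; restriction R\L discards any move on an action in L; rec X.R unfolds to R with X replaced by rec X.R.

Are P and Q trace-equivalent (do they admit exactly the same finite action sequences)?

LTS(P): 6 reachable states
  u0 = b.c.c.0 + c.0 + b.c.a.0 | —b→ u1, —b→ u2, —c→ u3
  u1 = c.a.0 | —c→ u4
  u2 = c.c.0 | —c→ u5
  u3 = 0 | deadlocked
  u4 = a.0 | —a→ u3
  u5 = c.0 | —c→ u3
LTS(Q): 6 reachable states
  v0 = b.c.c.0 + b.c.a.0 | —b→ v1, —b→ v2
  v1 = c.a.0 | —c→ v3
  v2 = c.c.0 | —c→ v4
  v3 = a.0 | —a→ v5
  v4 = c.0 | —c→ v5
  v5 = 0 | deadlocked
Executing c from P (initial set {u0}):
  step 1 (c): {u3}
  ✓ P
Executing c from Q (initial set {v0}):
  step 1 (c): ∅  — Q cannot continue

NO — witness ⟨c⟩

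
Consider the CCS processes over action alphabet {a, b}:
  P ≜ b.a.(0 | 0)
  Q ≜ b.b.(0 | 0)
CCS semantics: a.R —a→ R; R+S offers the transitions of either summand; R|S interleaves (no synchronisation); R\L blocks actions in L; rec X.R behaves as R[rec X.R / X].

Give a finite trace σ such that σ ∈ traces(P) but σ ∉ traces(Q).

ba

LTS(P): 3 reachable states
  p0 = b.a.(0 | 0) | --b--▸ p1
  p1 = a.(0 | 0) | --a--▸ p2
  p2 = 0 | 0 | (no moves)
LTS(Q): 3 reachable states
  q0 = b.b.(0 | 0) | --b--▸ q1
  q1 = b.(0 | 0) | --b--▸ q2
  q2 = 0 | 0 | (no moves)
Run σ = ⟨ba⟩ on P: start {p0}
  [1] b ⇒ {p1}
  [2] a ⇒ {p2}
  — P admits the full trace.
Run σ = ⟨ba⟩ on Q: start {q0}
  [1] b ⇒ {q1}
  [2] a ⇒ ∅  — Q cannot continue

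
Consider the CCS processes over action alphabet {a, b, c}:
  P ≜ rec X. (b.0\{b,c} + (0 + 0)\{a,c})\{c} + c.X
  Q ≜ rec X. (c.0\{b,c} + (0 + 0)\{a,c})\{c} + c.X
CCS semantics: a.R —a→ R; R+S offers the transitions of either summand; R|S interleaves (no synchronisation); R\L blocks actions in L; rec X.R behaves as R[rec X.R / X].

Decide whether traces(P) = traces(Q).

NO — witness ⟨b⟩

P's transition system — 2 states:
  u0 = rec X. (b.0\{b,c} + (0 + 0)\{a,c})\{c} + c.X ⊢ -b-> u1, -c-> u0
  u1 = 0\{b,c}\{c} ⊢ ·
Q's transition system — 1 states:
  v0 = rec X. (c.0\{b,c} + (0 + 0)\{a,c})\{c} + c.X ⊢ -c-> v0
Executing b from P (initial set {u0}):
  step 1 (b): {u1}
  — P admits the full trace.
Executing b from Q (initial set {v0}):
  step 1 (b): ∅  — Q cannot continue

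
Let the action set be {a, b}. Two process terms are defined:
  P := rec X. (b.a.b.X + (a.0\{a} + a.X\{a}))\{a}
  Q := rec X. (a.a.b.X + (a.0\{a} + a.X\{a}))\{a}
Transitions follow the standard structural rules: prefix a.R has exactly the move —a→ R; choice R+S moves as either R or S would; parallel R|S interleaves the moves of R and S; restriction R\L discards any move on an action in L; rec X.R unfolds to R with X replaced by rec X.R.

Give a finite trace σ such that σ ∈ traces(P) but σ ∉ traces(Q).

LTS(P): 2 reachable states
  p0 = rec X. (b.a.b.X + (a.0\{a} + a.X\{a}))\{a} | =b=> p1
  p1 = (a.b.(rec X. (b.a.b.X + (a.0\{a} + a.X\{a}))\{a}))\{a} | deadlocked
LTS(Q): 1 reachable states
  q0 = rec X. (a.a.b.X + (a.0\{a} + a.X\{a}))\{a} | deadlocked
Executing b from P (initial set {p0}):
  [1] b ⇒ {p1}
  P completes σ.
Executing b from Q (initial set {q0}):
  [1] b ⇒ no successor for Q

b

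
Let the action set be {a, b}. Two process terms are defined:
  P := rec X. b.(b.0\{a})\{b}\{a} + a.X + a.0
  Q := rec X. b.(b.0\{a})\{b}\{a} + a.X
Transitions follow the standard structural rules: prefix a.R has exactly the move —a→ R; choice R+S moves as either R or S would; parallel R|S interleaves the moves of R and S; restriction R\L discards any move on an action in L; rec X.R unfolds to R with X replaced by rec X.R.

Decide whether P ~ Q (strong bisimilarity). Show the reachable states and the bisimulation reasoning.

Reachable graph of P (3 states):
  p0 = rec X. b.(b.0\{a})\{b}\{a} + a.X + a.0 | —a→ p0, —a→ p1, —b→ p2
  p1 = 0 | deadlocked
  p2 = (b.0\{a})\{b}\{a} | deadlocked
Reachable graph of Q (2 states):
  q0 = rec X. b.(b.0\{a})\{b}\{a} + a.X | —a→ q0, —b→ q1
  q1 = (b.0\{a})\{b}\{a} | deadlocked
Coarsest stable partition (strong bisimilarity classes):
  B0 = {p0}
  B1 = {p1, p2, q1}
  B2 = {q0}
p0 ∈ B0, q0 ∈ B2 → different blocks

not bisimilar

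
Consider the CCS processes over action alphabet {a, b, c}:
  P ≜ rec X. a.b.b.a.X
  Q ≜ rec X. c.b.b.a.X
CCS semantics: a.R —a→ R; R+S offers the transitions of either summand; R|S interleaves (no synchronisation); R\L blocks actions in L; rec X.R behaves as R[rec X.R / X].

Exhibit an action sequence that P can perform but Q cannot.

Reachable graph of P (4 states):
  m0 = rec X. a.b.b.a.X ⊢ ··a··> m1
  m1 = b.b.a.(rec X. a.b.b.a.X) ⊢ ··b··> m2
  m2 = b.a.(rec X. a.b.b.a.X) ⊢ ··b··> m3
  m3 = a.(rec X. a.b.b.a.X) ⊢ ··a··> m0
Reachable graph of Q (4 states):
  n0 = rec X. c.b.b.a.X ⊢ ··c··> n1
  n1 = b.b.a.(rec X. c.b.b.a.X) ⊢ ··b··> n2
  n2 = b.a.(rec X. c.b.b.a.X) ⊢ ··b··> n3
  n3 = a.(rec X. c.b.b.a.X) ⊢ ··a··> n0
Executing a from P (initial set {m0}):
  [1] a ⇒ {m1}
  ✓ P
Executing a from Q (initial set {n0}):
  [1] a ⇒ ∅ (Q stuck)

a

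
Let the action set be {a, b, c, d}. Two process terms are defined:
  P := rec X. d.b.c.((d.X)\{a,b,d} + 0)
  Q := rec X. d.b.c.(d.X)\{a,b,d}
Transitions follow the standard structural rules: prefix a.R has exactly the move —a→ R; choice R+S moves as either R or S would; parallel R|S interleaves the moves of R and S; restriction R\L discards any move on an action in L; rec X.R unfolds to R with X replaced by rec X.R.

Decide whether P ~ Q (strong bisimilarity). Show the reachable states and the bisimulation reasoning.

P ~ Q

P's transition system — 4 states:
  u0 = rec X. d.b.c.((d.X)\{a,b,d} + 0) has moves —d→ u1
  u1 = b.c.((d.(rec X. d.b.c.((d.X)\{a,b,d} + 0)))\{a,b,d} + 0) has moves —b→ u2
  u2 = c.((d.(rec X. d.b.c.((d.X)\{a,b,d} + 0)))\{a,b,d} + 0) has moves —c→ u3
  u3 = (d.(rec X. d.b.c.((d.X)\{a,b,d} + 0)))\{a,b,d} + 0 has moves deadlocked
Q's transition system — 4 states:
  v0 = rec X. d.b.c.(d.X)\{a,b,d} has moves —d→ v1
  v1 = b.c.(d.(rec X. d.b.c.(d.X)\{a,b,d}))\{a,b,d} has moves —b→ v2
  v2 = c.(d.(rec X. d.b.c.(d.X)\{a,b,d}))\{a,b,d} has moves —c→ v3
  v3 = (d.(rec X. d.b.c.(d.X)\{a,b,d}))\{a,b,d} has moves deadlocked
Coarsest stable partition (strong bisimilarity classes):
  B0 = {u0, v0}
  B1 = {u1, v1}
  B2 = {u2, v2}
  B3 = {u3, v3}
u0 ∈ B0, v0 ∈ B0 → same block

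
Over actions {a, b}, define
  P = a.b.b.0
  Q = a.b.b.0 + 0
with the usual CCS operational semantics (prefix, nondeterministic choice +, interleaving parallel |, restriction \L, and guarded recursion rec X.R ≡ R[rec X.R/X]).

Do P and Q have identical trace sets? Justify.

traces(P) = traces(Q)

Reachable graph of P (4 states):
  p0 = a.b.b.0 ⊢ --a--▸ p1
  p1 = b.b.0 ⊢ --b--▸ p2
  p2 = b.0 ⊢ --b--▸ p3
  p3 = 0 ⊢ (no moves)
Reachable graph of Q (4 states):
  q0 = a.b.b.0 + 0 ⊢ --a--▸ q1
  q1 = b.b.0 ⊢ --b--▸ q2
  q2 = b.0 ⊢ --b--▸ q3
  q3 = 0 ⊢ (no moves)
Partition-refinement fixed point:
  B0 = {p0, q0}
  B1 = {p1, q1}
  B2 = {p2, q2}
  B3 = {p3, q3}
p0 ∈ B0, q0 ∈ B0 → same block
Bisimilar ⇒ trace-equivalent.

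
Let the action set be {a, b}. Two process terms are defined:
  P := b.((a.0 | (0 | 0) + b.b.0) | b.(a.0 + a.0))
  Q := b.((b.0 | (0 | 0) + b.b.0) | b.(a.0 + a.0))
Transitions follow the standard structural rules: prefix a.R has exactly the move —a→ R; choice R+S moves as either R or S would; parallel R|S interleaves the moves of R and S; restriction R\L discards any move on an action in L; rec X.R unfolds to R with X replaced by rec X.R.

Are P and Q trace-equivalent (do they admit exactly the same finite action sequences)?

Reachable graph of P (13 states):
  p0 = b.((a.0 | (0 | 0) + b.b.0) | b.(a.0 + a.0)) has moves --b--▸ p1
  p1 = (a.0 | (0 | 0) + b.b.0) | b.(a.0 + a.0) has moves --a--▸ p2, --b--▸ p3, --b--▸ p4
  p2 = 0 | (0 | 0) | b.(a.0 + a.0) has moves --b--▸ p5
  p3 = (a.0 | (0 | 0) + b.b.0) | (a.0 + a.0) has moves --a--▸ p5, --a--▸ p6, --b--▸ p7
  p4 = b.0 | b.(a.0 + a.0) has moves --b--▸ p7, --b--▸ p8
  p5 = 0 | (0 | 0) | (a.0 + a.0) has moves --a--▸ p9
  p6 = (a.0 | (0 | 0) + b.b.0) | 0 has moves --a--▸ p9, --b--▸ p10
  p7 = b.0 | (a.0 + a.0) has moves --a--▸ p10, --b--▸ p11
  p8 = 0 | b.(a.0 + a.0) has moves --b--▸ p11
  p9 = 0 | (0 | 0) | 0 has moves ∅
  p10 = b.0 | 0 has moves --b--▸ p12
  p11 = 0 | (a.0 + a.0) has moves --a--▸ p12
  p12 = 0 | 0 has moves ∅
Reachable graph of Q (13 states):
  q0 = b.((b.0 | (0 | 0) + b.b.0) | b.(a.0 + a.0)) has moves --b--▸ q1
  q1 = (b.0 | (0 | 0) + b.b.0) | b.(a.0 + a.0) has moves --b--▸ q2, --b--▸ q3, --b--▸ q4
  q2 = (b.0 | (0 | 0) + b.b.0) | (a.0 + a.0) has moves --a--▸ q5, --b--▸ q6, --b--▸ q7
  q3 = 0 | (0 | 0) | b.(a.0 + a.0) has moves --b--▸ q6
  q4 = b.0 | b.(a.0 + a.0) has moves --b--▸ q7, --b--▸ q8
  q5 = (b.0 | (0 | 0) + b.b.0) | 0 has moves --b--▸ q10, --b--▸ q9
  q6 = 0 | (0 | 0) | (a.0 + a.0) has moves --a--▸ q9
  q7 = b.0 | (a.0 + a.0) has moves --a--▸ q10, --b--▸ q11
  q8 = 0 | b.(a.0 + a.0) has moves --b--▸ q11
  q9 = 0 | (0 | 0) | 0 has moves ∅
  q10 = b.0 | 0 has moves --b--▸ q12
  q11 = 0 | (a.0 + a.0) has moves --a--▸ q12
  q12 = 0 | 0 has moves ∅
Run σ = ⟨ba⟩ on P: start {p0}
  [1] b ⇒ {p1}
  [2] a ⇒ {p2}
  ✓ P
Run σ = ⟨ba⟩ on Q: start {q0}
  [1] b ⇒ {q1}
  [2] a ⇒ ∅  — Q cannot continue

trace-distinct — witness ⟨ba⟩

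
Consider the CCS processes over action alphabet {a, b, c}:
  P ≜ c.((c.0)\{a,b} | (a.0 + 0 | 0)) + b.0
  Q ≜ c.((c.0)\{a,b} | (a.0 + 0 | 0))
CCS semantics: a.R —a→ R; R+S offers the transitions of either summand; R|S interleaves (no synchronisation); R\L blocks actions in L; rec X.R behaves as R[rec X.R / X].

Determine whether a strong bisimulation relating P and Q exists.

NO

LTS(P): 6 reachable states
  p0 = c.((c.0)\{a,b} | (a.0 + 0 | 0)) + b.0 | =b=> p1, =c=> p2
  p1 = 0 | stopped
  p2 = (c.0)\{a,b} | (a.0 + 0 | 0) | =a=> p3, =c=> p4
  p3 = (c.0)\{a,b} | 0 | =c=> p5
  p4 = 0\{a,b} | (a.0 + 0 | 0) | =a=> p5
  p5 = 0\{a,b} | 0 | stopped
LTS(Q): 5 reachable states
  q0 = c.((c.0)\{a,b} | (a.0 + 0 | 0)) | =c=> q1
  q1 = (c.0)\{a,b} | (a.0 + 0 | 0) | =a=> q2, =c=> q3
  q2 = (c.0)\{a,b} | 0 | =c=> q4
  q3 = 0\{a,b} | (a.0 + 0 | 0) | =a=> q4
  q4 = 0\{a,b} | 0 | stopped
Bisimilarity quotient blocks:
  B0 = {p0}
  B1 = {p2, q1}
  B2 = {p4, q3}
  B3 = {p1, p5, q4}
  B4 = {p3, q2}
  B5 = {q0}
p0 ∈ B0, q0 ∈ B5 → different blocks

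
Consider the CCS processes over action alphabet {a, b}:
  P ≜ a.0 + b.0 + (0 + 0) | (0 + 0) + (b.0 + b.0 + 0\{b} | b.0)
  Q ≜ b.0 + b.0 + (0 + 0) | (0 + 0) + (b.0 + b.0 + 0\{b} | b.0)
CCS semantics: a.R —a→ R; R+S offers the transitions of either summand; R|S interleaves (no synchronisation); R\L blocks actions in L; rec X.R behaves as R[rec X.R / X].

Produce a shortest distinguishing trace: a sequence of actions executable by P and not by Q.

a

P's transition system — 3 states:
  s0 = a.0 + b.0 + (0 + 0) | (0 + 0) + (b.0 + b.0 + 0\{b} | b.0) has moves --a--▸ s1, --b--▸ s1, --b--▸ s2
  s1 = 0 has moves (no moves)
  s2 = 0\{b} | 0 has moves (no moves)
Q's transition system — 3 states:
  t0 = b.0 + b.0 + (0 + 0) | (0 + 0) + (b.0 + b.0 + 0\{b} | b.0) has moves --b--▸ t1, --b--▸ t2
  t1 = 0 has moves (no moves)
  t2 = 0\{b} | 0 has moves (no moves)
Run σ = ⟨a⟩ on P: start {s0}
  after a @ step 1: {s1}
  P completes σ.
Run σ = ⟨a⟩ on Q: start {t0}
  after a @ step 1: ∅ (Q stuck)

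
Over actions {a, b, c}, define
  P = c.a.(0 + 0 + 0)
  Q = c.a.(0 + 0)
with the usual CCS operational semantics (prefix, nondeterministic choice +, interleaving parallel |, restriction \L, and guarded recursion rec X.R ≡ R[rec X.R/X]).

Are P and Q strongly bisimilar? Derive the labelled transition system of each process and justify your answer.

P ~ Q

P's transition system — 3 states:
  m0 = c.a.(0 + 0 + 0) | --c--▸ m1
  m1 = a.(0 + 0 + 0) | --a--▸ m2
  m2 = 0 + 0 + 0 | ∅
Q's transition system — 3 states:
  n0 = c.a.(0 + 0) | --c--▸ n1
  n1 = a.(0 + 0) | --a--▸ n2
  n2 = 0 + 0 | ∅
Bisimilarity quotient blocks:
  B0 = {m0, n0}
  B1 = {m1, n1}
  B2 = {m2, n2}
m0 ∈ B0, n0 ∈ B0 → same block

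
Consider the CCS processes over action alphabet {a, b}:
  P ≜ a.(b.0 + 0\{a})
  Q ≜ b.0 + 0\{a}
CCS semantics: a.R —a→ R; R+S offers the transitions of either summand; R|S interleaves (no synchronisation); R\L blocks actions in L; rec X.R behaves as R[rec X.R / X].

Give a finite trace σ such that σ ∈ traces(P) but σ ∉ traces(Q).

LTS(P): 3 reachable states
  s0 = a.(b.0 + 0\{a}) ⊢ —a→ s1
  s1 = b.0 + 0\{a} ⊢ —b→ s2
  s2 = 0 ⊢ ∅
LTS(Q): 2 reachable states
  t0 = b.0 + 0\{a} ⊢ —b→ t1
  t1 = 0 ⊢ ∅
Run σ = ⟨a⟩ on P: start {s0}
  step 1 (a): {s1}
  — P admits the full trace.
Run σ = ⟨a⟩ on Q: start {t0}
  step 1 (a): ∅  — Q cannot continue

a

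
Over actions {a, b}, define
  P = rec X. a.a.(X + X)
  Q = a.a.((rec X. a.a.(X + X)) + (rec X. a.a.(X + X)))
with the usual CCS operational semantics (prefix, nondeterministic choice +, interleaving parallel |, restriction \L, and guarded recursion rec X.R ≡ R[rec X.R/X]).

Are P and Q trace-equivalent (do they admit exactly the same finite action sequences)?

YES

P's transition system — 3 states:
  m0 = rec X. a.a.(X + X) ⊢ -a-> m1
  m1 = a.((rec X. a.a.(X + X)) + (rec X. a.a.(X + X))) ⊢ -a-> m2
  m2 = (rec X. a.a.(X + X)) + (rec X. a.a.(X + X)) ⊢ -a-> m1
Q's transition system — 3 states:
  n0 = a.a.((rec X. a.a.(X + X)) + (rec X. a.a.(X + X))) ⊢ -a-> n1
  n1 = a.((rec X. a.a.(X + X)) + (rec X. a.a.(X + X))) ⊢ -a-> n2
  n2 = (rec X. a.a.(X + X)) + (rec X. a.a.(X + X)) ⊢ -a-> n1
Coarsest stable partition (strong bisimilarity classes):
  B0 = {m0, m1, m2, n0, n1, n2}
m0 ∈ B0, n0 ∈ B0 → same block
Bisimilar ⇒ trace-equivalent.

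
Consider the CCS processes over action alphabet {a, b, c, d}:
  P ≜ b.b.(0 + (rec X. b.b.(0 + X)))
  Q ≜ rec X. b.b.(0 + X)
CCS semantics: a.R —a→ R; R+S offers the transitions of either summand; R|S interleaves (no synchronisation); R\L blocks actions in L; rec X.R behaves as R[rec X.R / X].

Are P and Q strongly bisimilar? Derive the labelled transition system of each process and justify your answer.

bisimilar

Reachable graph of P (3 states):
  s0 = b.b.(0 + (rec X. b.b.(0 + X))) | ··b··> s1
  s1 = b.(0 + (rec X. b.b.(0 + X))) | ··b··> s2
  s2 = 0 + (rec X. b.b.(0 + X)) | ··b··> s1
Reachable graph of Q (3 states):
  t0 = rec X. b.b.(0 + X) | ··b··> t1
  t1 = b.(0 + (rec X. b.b.(0 + X))) | ··b··> t2
  t2 = 0 + (rec X. b.b.(0 + X)) | ··b··> t1
Coarsest stable partition (strong bisimilarity classes):
  B0 = {s0, s1, s2, t0, t1, t2}
s0 ∈ B0, t0 ∈ B0 → same block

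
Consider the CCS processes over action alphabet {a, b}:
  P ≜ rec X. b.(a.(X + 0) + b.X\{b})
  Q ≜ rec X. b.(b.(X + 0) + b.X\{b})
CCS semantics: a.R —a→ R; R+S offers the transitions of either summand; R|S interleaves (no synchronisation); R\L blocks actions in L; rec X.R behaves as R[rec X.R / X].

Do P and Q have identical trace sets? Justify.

LTS(P): 4 reachable states
  s0 = rec X. b.(a.(X + 0) + b.X\{b}) ⊢ ··b··> s1
  s1 = a.((rec X. b.(a.(X + 0) + b.X\{b})) + 0) + b.(rec X. b.(a.(X + 0) + b.X\{b}))\{b} ⊢ ··a··> s2, ··b··> s3
  s2 = (rec X. b.(a.(X + 0) + b.X\{b})) + 0 ⊢ ··b··> s1
  s3 = (rec X. b.(a.(X + 0) + b.X\{b}))\{b} ⊢ (no moves)
LTS(Q): 4 reachable states
  t0 = rec X. b.(b.(X + 0) + b.X\{b}) ⊢ ··b··> t1
  t1 = b.((rec X. b.(b.(X + 0) + b.X\{b})) + 0) + b.(rec X. b.(b.(X + 0) + b.X\{b}))\{b} ⊢ ··b··> t2, ··b··> t3
  t2 = (rec X. b.(b.(X + 0) + b.X\{b})) + 0 ⊢ ··b··> t1
  t3 = (rec X. b.(b.(X + 0) + b.X\{b}))\{b} ⊢ (no moves)
Run σ = ⟨ba⟩ on P: start {s0}
  step 1 (b): {s1}
  step 2 (a): {s2}
  ✓ P
Run σ = ⟨ba⟩ on Q: start {t0}
  step 1 (b): {t1}
  step 2 (a): no successor for Q

traces(P) ≠ traces(Q) — witness ⟨ba⟩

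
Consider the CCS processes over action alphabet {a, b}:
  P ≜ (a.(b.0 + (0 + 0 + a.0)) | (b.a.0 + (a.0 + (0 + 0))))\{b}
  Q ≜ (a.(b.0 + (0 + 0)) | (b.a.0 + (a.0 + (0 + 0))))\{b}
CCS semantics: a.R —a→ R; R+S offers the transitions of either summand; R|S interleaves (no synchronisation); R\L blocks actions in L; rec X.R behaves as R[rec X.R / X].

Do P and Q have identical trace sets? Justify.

Reachable graph of P (6 states):
  s0 = (a.(b.0 + (0 + 0 + a.0)) | (b.a.0 + (a.0 + (0 + 0))))\{b} | —a→ s1, —a→ s2
  s1 = ((b.0 + (0 + 0 + a.0)) | (b.a.0 + (a.0 + (0 + 0))))\{b} | —a→ s3, —a→ s4
  s2 = (a.(b.0 + (0 + 0 + a.0)) | 0)\{b} | —a→ s3
  s3 = ((b.0 + (0 + 0 + a.0)) | 0)\{b} | —a→ s5
  s4 = (0 | (b.a.0 + (a.0 + (0 + 0))))\{b} | —a→ s5
  s5 = (0 | 0)\{b} | stopped
Reachable graph of Q (4 states):
  t0 = (a.(b.0 + (0 + 0)) | (b.a.0 + (a.0 + (0 + 0))))\{b} | —a→ t1, —a→ t2
  t1 = ((b.0 + (0 + 0)) | (b.a.0 + (a.0 + (0 + 0))))\{b} | —a→ t3
  t2 = (a.(b.0 + (0 + 0)) | 0)\{b} | —a→ t3
  t3 = ((b.0 + (0 + 0)) | 0)\{b} | stopped
Run σ = ⟨aaa⟩ on P: start {s0}
  after a @ step 1: {s1, s2}
  after a @ step 2: {s3, s4}
  after a @ step 3: {s5}
  ✓ P
Run σ = ⟨aaa⟩ on Q: start {t0}
  after a @ step 1: {t1, t2}
  after a @ step 2: {t3}
  after a @ step 3: ∅ (Q stuck)

traces(P) ≠ traces(Q) — witness ⟨aaa⟩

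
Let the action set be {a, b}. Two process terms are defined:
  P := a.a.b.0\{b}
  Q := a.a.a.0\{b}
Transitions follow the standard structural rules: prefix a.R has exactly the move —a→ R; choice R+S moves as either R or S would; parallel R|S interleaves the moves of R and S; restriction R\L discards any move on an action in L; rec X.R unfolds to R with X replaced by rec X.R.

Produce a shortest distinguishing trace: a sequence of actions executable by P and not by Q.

aab

Reachable graph of P (4 states):
  u0 = a.a.b.0\{b} has moves --a--▸ u1
  u1 = a.b.0\{b} has moves --a--▸ u2
  u2 = b.0\{b} has moves --b--▸ u3
  u3 = 0\{b} has moves ·
Reachable graph of Q (4 states):
  v0 = a.a.a.0\{b} has moves --a--▸ v1
  v1 = a.a.0\{b} has moves --a--▸ v2
  v2 = a.0\{b} has moves --a--▸ v3
  v3 = 0\{b} has moves ·
Trace ⟨aab⟩ through P, begin at {u0}:
  after a @ step 1: {u1}
  after a @ step 2: {u2}
  after b @ step 3: {u3}
  P completes σ.
Trace ⟨aab⟩ through Q, begin at {v0}:
  after a @ step 1: {v1}
  after a @ step 2: {v2}
  after b @ step 3: no successor for Q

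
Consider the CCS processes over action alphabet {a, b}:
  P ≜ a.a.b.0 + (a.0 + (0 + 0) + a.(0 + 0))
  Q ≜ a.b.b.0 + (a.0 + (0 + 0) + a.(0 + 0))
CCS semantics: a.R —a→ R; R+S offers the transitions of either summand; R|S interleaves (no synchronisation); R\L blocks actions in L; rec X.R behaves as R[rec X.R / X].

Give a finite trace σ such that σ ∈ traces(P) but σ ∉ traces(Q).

Reachable graph of P (5 states):
  u0 = a.a.b.0 + (a.0 + (0 + 0) + a.(0 + 0)) → ··a··> u1, ··a··> u2, ··a··> u3
  u1 = 0 → stopped
  u2 = 0 + 0 → stopped
  u3 = a.b.0 → ··a··> u4
  u4 = b.0 → ··b··> u1
Reachable graph of Q (5 states):
  v0 = a.b.b.0 + (a.0 + (0 + 0) + a.(0 + 0)) → ··a··> v1, ··a··> v2, ··a··> v3
  v1 = 0 → stopped
  v2 = 0 + 0 → stopped
  v3 = b.b.0 → ··b··> v4
  v4 = b.0 → ··b··> v1
Trace ⟨aa⟩ through P, begin at {u0}:
  step 1 (a): {u1, u2, u3}
  step 2 (a): {u4}
  — P admits the full trace.
Trace ⟨aa⟩ through Q, begin at {v0}:
  step 1 (a): {v1, v2, v3}
  step 2 (a): ∅  — Q cannot continue

aa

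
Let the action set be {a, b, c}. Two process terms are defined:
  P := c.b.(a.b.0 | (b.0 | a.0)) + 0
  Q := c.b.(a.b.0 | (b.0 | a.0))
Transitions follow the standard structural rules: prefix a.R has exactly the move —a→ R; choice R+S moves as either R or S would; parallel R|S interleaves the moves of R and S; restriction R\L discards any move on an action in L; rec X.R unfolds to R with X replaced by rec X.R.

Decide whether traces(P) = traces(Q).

P's transition system — 14 states:
  p0 = c.b.(a.b.0 | (b.0 | a.0)) + 0 ⊢ -c-> p1
  p1 = b.(a.b.0 | (b.0 | a.0)) ⊢ -b-> p2
  p2 = a.b.0 | (b.0 | a.0) ⊢ -a-> p3, -a-> p4, -b-> p5
  p3 = a.b.0 | (b.0 | 0) ⊢ -a-> p6, -b-> p7
  p4 = b.0 | (b.0 | a.0) ⊢ -a-> p6, -b-> p8, -b-> p9
  p5 = a.b.0 | (0 | a.0) ⊢ -a-> p7, -a-> p9
  p6 = b.0 | (b.0 | 0) ⊢ -b-> p10, -b-> p11
  p7 = a.b.0 | (0 | 0) ⊢ -a-> p11
  p8 = 0 | (b.0 | a.0) ⊢ -a-> p10, -b-> p12
  p9 = b.0 | (0 | a.0) ⊢ -a-> p11, -b-> p12
  p10 = 0 | (b.0 | 0) ⊢ -b-> p13
  p11 = b.0 | (0 | 0) ⊢ -b-> p13
  p12 = 0 | (0 | a.0) ⊢ -a-> p13
  p13 = 0 | (0 | 0) ⊢ (no moves)
Q's transition system — 14 states:
  q0 = c.b.(a.b.0 | (b.0 | a.0)) ⊢ -c-> q1
  q1 = b.(a.b.0 | (b.0 | a.0)) ⊢ -b-> q2
  q2 = a.b.0 | (b.0 | a.0) ⊢ -a-> q3, -a-> q4, -b-> q5
  q3 = a.b.0 | (b.0 | 0) ⊢ -a-> q6, -b-> q7
  q4 = b.0 | (b.0 | a.0) ⊢ -a-> q6, -b-> q8, -b-> q9
  q5 = a.b.0 | (0 | a.0) ⊢ -a-> q7, -a-> q9
  q6 = b.0 | (b.0 | 0) ⊢ -b-> q10, -b-> q11
  q7 = a.b.0 | (0 | 0) ⊢ -a-> q11
  q8 = 0 | (b.0 | a.0) ⊢ -a-> q10, -b-> q12
  q9 = b.0 | (0 | a.0) ⊢ -a-> q11, -b-> q12
  q10 = 0 | (b.0 | 0) ⊢ -b-> q13
  q11 = b.0 | (0 | 0) ⊢ -b-> q13
  q12 = 0 | (0 | a.0) ⊢ -a-> q13
  q13 = 0 | (0 | 0) ⊢ (no moves)
Coarsest stable partition (strong bisimilarity classes):
  B0 = {p0, q0}
  B1 = {p1, q1}
  B2 = {p2, q2}
  B3 = {p5, q5}
  B4 = {p8, p9, q8, q9}
  B5 = {p10, p11, q10, q11}
  B6 = {p13, q13}
  B7 = {p12, q12}
  B8 = {p7, q7}
  B9 = {p3, q3}
  B10 = {p6, q6}
  B11 = {p4, q4}
p0 ∈ B0, q0 ∈ B0 → same block
Bisimilar ⇒ trace-equivalent.

trace-equivalent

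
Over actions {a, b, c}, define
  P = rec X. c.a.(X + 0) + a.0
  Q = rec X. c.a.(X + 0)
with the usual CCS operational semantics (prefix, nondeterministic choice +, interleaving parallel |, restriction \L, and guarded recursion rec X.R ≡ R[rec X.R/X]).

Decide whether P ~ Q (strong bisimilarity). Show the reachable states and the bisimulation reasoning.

P's transition system — 4 states:
  u0 = rec X. c.a.(X + 0) + a.0 → ··a··> u1, ··c··> u2
  u1 = 0 → (no moves)
  u2 = a.((rec X. c.a.(X + 0) + a.0) + 0) → ··a··> u3
  u3 = (rec X. c.a.(X + 0) + a.0) + 0 → ··a··> u1, ··c··> u2
Q's transition system — 3 states:
  v0 = rec X. c.a.(X + 0) → ··c··> v1
  v1 = a.((rec X. c.a.(X + 0)) + 0) → ··a··> v2
  v2 = (rec X. c.a.(X + 0)) + 0 → ··c··> v1
Partition-refinement fixed point:
  B0 = {u0, u3}
  B1 = {u1}
  B2 = {u2}
  B3 = {v0, v2}
  B4 = {v1}
u0 ∈ B0, v0 ∈ B3 → different blocks

P ≁ Q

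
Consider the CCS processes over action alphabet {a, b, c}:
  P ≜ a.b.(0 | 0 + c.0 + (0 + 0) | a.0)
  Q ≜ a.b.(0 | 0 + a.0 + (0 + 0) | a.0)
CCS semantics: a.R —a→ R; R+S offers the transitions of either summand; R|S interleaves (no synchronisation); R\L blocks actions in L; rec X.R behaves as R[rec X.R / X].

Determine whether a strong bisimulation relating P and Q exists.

P's transition system — 5 states:
  p0 = a.b.(0 | 0 + c.0 + (0 + 0) | a.0) has moves —a→ p1
  p1 = b.(0 | 0 + c.0 + (0 + 0) | a.0) has moves —b→ p2
  p2 = 0 | 0 + c.0 + (0 + 0) | a.0 has moves —a→ p3, —c→ p4
  p3 = (0 + 0) | 0 has moves ∅
  p4 = 0 has moves ∅
Q's transition system — 5 states:
  q0 = a.b.(0 | 0 + a.0 + (0 + 0) | a.0) has moves —a→ q1
  q1 = b.(0 | 0 + a.0 + (0 + 0) | a.0) has moves —b→ q2
  q2 = 0 | 0 + a.0 + (0 + 0) | a.0 has moves —a→ q3, —a→ q4
  q3 = (0 + 0) | 0 has moves ∅
  q4 = 0 has moves ∅
Partition-refinement fixed point:
  B0 = {p0}
  B1 = {p1}
  B2 = {p2}
  B3 = {p3, p4, q3, q4}
  B4 = {q0}
  B5 = {q1}
  B6 = {q2}
p0 ∈ B0, q0 ∈ B4 → different blocks

NO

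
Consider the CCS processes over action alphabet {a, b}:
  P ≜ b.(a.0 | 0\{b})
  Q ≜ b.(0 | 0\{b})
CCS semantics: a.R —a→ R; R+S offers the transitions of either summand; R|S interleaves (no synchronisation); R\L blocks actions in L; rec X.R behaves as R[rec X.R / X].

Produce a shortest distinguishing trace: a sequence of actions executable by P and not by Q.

ba

P's transition system — 3 states:
  p0 = b.(a.0 | 0\{b}) ⊢ =b=> p1
  p1 = a.0 | 0\{b} ⊢ =a=> p2
  p2 = 0 | 0\{b} ⊢ ·
Q's transition system — 2 states:
  q0 = b.(0 | 0\{b}) ⊢ =b=> q1
  q1 = 0 | 0\{b} ⊢ ·
Executing ba from P (initial set {p0}):
  after b @ step 1: {p1}
  after a @ step 2: {p2}
  — P admits the full trace.
Executing ba from Q (initial set {q0}):
  after b @ step 1: {q1}
  after a @ step 2: no successor for Q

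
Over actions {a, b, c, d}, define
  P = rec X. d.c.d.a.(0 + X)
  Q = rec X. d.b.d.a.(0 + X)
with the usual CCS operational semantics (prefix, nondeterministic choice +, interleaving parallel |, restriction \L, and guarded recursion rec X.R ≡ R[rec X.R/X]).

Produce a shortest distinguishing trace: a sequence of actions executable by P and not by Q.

P's transition system — 5 states:
  u0 = rec X. d.c.d.a.(0 + X) :: =d=> u1
  u1 = c.d.a.(0 + (rec X. d.c.d.a.(0 + X))) :: =c=> u2
  u2 = d.a.(0 + (rec X. d.c.d.a.(0 + X))) :: =d=> u3
  u3 = a.(0 + (rec X. d.c.d.a.(0 + X))) :: =a=> u4
  u4 = 0 + (rec X. d.c.d.a.(0 + X)) :: =d=> u1
Q's transition system — 5 states:
  v0 = rec X. d.b.d.a.(0 + X) :: =d=> v1
  v1 = b.d.a.(0 + (rec X. d.b.d.a.(0 + X))) :: =b=> v2
  v2 = d.a.(0 + (rec X. d.b.d.a.(0 + X))) :: =d=> v3
  v3 = a.(0 + (rec X. d.b.d.a.(0 + X))) :: =a=> v4
  v4 = 0 + (rec X. d.b.d.a.(0 + X)) :: =d=> v1
Run σ = ⟨dc⟩ on P: start {u0}
  [1] d ⇒ {u1}
  [2] c ⇒ {u2}
  — P admits the full trace.
Run σ = ⟨dc⟩ on Q: start {v0}
  [1] d ⇒ {v1}
  [2] c ⇒ ∅ (Q stuck)

dc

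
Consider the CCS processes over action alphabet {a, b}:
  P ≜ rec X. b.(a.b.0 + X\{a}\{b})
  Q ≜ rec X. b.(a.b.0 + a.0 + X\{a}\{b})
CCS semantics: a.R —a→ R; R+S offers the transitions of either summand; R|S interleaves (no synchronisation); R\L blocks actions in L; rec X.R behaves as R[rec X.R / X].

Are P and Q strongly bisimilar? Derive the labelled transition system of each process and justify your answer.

LTS(P): 4 reachable states
  m0 = rec X. b.(a.b.0 + X\{a}\{b}) has moves —b→ m1
  m1 = a.b.0 + (rec X. b.(a.b.0 + X\{a}\{b}))\{a}\{b} has moves —a→ m2
  m2 = b.0 has moves —b→ m3
  m3 = 0 has moves deadlocked
LTS(Q): 4 reachable states
  n0 = rec X. b.(a.b.0 + a.0 + X\{a}\{b}) has moves —b→ n1
  n1 = a.b.0 + a.0 + (rec X. b.(a.b.0 + a.0 + X\{a}\{b}))\{a}\{b} has moves —a→ n2, —a→ n3
  n2 = 0 has moves deadlocked
  n3 = b.0 has moves —b→ n2
Bisimilarity quotient blocks:
  B0 = {m0}
  B1 = {m1}
  B2 = {m2, n3}
  B3 = {m3, n2}
  B4 = {n0}
  B5 = {n1}
m0 ∈ B0, n0 ∈ B4 → different blocks

not bisimilar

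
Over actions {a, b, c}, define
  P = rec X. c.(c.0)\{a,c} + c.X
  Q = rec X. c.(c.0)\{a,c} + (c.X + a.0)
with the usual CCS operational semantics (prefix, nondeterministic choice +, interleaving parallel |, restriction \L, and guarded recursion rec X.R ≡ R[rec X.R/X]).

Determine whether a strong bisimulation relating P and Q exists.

Reachable graph of P (2 states):
  m0 = rec X. c.(c.0)\{a,c} + c.X → =c=> m0, =c=> m1
  m1 = (c.0)\{a,c} → ∅
Reachable graph of Q (3 states):
  n0 = rec X. c.(c.0)\{a,c} + (c.X + a.0) → =a=> n1, =c=> n0, =c=> n2
  n1 = 0 → ∅
  n2 = (c.0)\{a,c} → ∅
Coarsest stable partition (strong bisimilarity classes):
  B0 = {m0}
  B1 = {m1, n1, n2}
  B2 = {n0}
m0 ∈ B0, n0 ∈ B2 → different blocks

NO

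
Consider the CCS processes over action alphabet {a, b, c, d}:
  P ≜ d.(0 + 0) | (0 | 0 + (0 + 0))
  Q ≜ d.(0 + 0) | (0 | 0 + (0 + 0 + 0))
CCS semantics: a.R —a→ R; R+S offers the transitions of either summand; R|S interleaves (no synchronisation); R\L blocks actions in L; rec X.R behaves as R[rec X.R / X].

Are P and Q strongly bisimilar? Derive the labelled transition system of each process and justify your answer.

YES

LTS(P): 2 reachable states
  p0 = d.(0 + 0) | (0 | 0 + (0 + 0)) → =d=> p1
  p1 = (0 + 0) | (0 | 0 + (0 + 0)) → stopped
LTS(Q): 2 reachable states
  q0 = d.(0 + 0) | (0 | 0 + (0 + 0 + 0)) → =d=> q1
  q1 = (0 + 0) | (0 | 0 + (0 + 0 + 0)) → stopped
Bisimilarity quotient blocks:
  B0 = {p0, q0}
  B1 = {p1, q1}
p0 ∈ B0, q0 ∈ B0 → same block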